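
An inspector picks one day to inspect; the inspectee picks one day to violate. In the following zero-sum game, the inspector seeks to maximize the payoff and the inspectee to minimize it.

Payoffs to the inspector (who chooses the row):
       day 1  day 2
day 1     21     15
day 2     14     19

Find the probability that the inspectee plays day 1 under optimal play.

4/11

Row minima are 15 and 14, so the inspector's maximin is 15; column maxima are 21 and 19, so the inspectee's minimax is 19. These differ, so the equilibrium is in mixed strategies.
Let the inspectee play day 1 with probability q. The inspector is indifferent when 21q + 15(1−q) = 14q + 19(1−q), giving q = 4/11.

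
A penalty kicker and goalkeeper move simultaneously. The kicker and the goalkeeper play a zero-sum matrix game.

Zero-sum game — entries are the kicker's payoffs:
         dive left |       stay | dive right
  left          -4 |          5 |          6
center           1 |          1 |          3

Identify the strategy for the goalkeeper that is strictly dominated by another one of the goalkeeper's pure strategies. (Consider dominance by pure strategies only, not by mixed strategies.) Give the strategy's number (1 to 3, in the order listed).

The goalkeeper prefers columns that give the kicker less. Compare dive right with dive left: -4 < 6, 1 < 3.
So dive left strictly dominates dive right for the goalkeeper; dive right is strictly dominated.

3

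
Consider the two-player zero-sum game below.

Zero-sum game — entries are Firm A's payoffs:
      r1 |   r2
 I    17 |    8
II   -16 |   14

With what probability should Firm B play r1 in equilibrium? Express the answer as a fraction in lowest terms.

Row minima are 8 and -16, so Firm A's maximin is 8; column maxima are 17 and 14, so Firm B's minimax is 14. These differ, so the equilibrium is in mixed strategies.
Let Firm B play r1 with probability q. Firm A is indifferent when 17q + 8(1−q) = −16q + 14(1−q), giving q = 2/13.

2/13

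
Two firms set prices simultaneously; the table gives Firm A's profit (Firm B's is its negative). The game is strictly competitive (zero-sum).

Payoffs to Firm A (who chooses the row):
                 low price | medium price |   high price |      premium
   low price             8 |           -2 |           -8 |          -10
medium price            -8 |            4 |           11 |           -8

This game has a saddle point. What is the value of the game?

-8

Row minima: -10, -8 → Firm A's maximin is -8.
Column maxima: 8, 4, 11, -8 → Firm B's minimax is -8.
They coincide at (medium price, premium), so the value is -8.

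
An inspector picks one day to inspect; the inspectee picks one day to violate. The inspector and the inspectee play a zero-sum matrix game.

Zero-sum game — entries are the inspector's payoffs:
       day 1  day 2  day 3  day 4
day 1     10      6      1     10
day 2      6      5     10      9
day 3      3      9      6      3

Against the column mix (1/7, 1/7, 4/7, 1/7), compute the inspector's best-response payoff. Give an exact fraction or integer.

60/7

day 1: (10)·(1/7) + (6)·(1/7) + (1)·(4/7) + (10)·(1/7) = 30/7.
day 2: (6)·(1/7) + (5)·(1/7) + (10)·(4/7) + (9)·(1/7) = 60/7.
day 3: (3)·(1/7) + (9)·(1/7) + (6)·(4/7) + (3)·(1/7) = 39/7.
The best pure response is day 2 with expected payoff 60/7.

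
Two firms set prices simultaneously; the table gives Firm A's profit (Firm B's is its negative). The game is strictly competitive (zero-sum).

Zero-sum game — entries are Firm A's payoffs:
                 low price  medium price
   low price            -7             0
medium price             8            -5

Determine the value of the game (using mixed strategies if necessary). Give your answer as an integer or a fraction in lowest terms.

Row minima are -7 and -5, so Firm A's maximin is -5; column maxima are 8 and 0, so Firm B's minimax is 0. These differ, so the equilibrium is in mixed strategies.
Let Firm A play low price with probability p. Firm B is indifferent when −7p + 8(1−p) = −5(1−p), giving p = 13/20.
Let Firm B play low price with probability q. Firm A is indifferent when −7q = 8q − 5(1−q), giving q = 1/4.
The value is -7·(1/4) + (0)·(3/4) = -7/4.

-7/4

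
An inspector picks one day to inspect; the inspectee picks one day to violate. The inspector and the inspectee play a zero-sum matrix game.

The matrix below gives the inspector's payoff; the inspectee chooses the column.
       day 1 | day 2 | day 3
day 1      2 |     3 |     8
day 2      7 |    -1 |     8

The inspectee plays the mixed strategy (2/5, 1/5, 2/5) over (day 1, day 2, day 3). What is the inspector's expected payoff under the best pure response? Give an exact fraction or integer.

29/5

day 1: (2)·(2/5) + (3)·(1/5) + (8)·(2/5) = 23/5.
day 2: (7)·(2/5) + (-1)·(1/5) + (8)·(2/5) = 29/5.
The best pure response is day 2 with expected payoff 29/5.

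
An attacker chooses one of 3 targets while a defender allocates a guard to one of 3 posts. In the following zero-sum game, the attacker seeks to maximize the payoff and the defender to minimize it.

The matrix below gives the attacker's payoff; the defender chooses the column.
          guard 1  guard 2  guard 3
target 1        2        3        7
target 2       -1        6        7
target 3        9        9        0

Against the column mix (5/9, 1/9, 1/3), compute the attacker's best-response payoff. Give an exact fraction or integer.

6

target 1: (2)·(5/9) + (3)·(1/9) + (7)·(1/3) = 34/9.
target 2: (-1)·(5/9) + (6)·(1/9) + (7)·(1/3) = 22/9.
target 3: (9)·(5/9) + (9)·(1/9) + (0)·(1/3) = 6.
The best pure response is target 3 with expected payoff 6.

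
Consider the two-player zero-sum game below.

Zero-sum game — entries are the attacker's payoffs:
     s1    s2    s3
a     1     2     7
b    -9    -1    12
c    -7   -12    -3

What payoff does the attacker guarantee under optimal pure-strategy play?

1

Row minima: 1, -9, -12 → the attacker's maximin is 1.
Column maxima: 1, 2, 12 → the defender's minimax is 1.
They coincide at (a, s1), so the value is 1.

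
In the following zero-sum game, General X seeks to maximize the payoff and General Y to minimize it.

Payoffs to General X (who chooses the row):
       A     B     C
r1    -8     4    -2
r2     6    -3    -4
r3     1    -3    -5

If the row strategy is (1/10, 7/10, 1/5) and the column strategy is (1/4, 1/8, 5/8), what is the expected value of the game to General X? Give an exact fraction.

-151/80

Against (1/4, 1/8, 5/8), each row's expected payoff is r1: -11/4; r2: -11/8; r3: -13/4.
Taking the (1/10, 7/10, 1/5)-weighted average: (1/10)·(-11/4) + (7/10)·(-11/8) + (1/5)·(-13/4) = -151/80.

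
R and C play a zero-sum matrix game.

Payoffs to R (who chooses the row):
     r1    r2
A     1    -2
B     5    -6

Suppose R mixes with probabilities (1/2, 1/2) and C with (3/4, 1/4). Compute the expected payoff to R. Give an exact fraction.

Against (3/4, 1/4), each row's expected payoff is A: 1/4; B: 9/4.
Taking the (1/2, 1/2)-weighted average: (1/2)·(1/4) + (1/2)·(9/4) = 5/4.

5/4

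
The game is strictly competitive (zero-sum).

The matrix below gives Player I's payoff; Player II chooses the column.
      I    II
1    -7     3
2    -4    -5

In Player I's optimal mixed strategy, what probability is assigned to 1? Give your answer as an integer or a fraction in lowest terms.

1/11

Row minima are -7 and -5, so Player I's maximin is -5; column maxima are -4 and 3, so Player II's minimax is -4. These differ, so the equilibrium is in mixed strategies.
Let Player I play 1 with probability p. Player II is indifferent when −7p − 4(1−p) = 3p − 5(1−p), giving p = 1/11.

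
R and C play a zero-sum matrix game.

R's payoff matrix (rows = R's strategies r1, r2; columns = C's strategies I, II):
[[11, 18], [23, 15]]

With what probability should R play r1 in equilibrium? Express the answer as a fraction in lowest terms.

8/15

Row minima are 11 and 15, so R's maximin is 15; column maxima are 23 and 18, so C's minimax is 18. These differ, so the equilibrium is in mixed strategies.
Let R play r1 with probability p. C is indifferent when 11p + 23(1−p) = 18p + 15(1−p), giving p = 8/15.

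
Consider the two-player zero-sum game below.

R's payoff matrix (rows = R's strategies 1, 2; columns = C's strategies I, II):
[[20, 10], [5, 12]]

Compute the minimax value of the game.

Row minima are 10 and 5, so R's maximin is 10; column maxima are 20 and 12, so C's minimax is 12. These differ, so the equilibrium is in mixed strategies.
Let R play 1 with probability p. C is indifferent when 20p + 5(1−p) = 10p + 12(1−p), giving p = 7/17.
Let C play I with probability q. R is indifferent when 20q + 10(1−q) = 5q + 12(1−q), giving q = 2/17.
The value is 20·(2/17) + (10)·(15/17) = 190/17.

190/17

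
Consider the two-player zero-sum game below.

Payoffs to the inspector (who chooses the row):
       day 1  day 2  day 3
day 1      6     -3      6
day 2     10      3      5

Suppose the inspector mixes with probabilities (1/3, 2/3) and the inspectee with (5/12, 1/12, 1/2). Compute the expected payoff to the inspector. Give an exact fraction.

Against (5/12, 1/12, 1/2), each row's expected payoff is day 1: 21/4; day 2: 83/12.
Taking the (1/3, 2/3)-weighted average: (1/3)·(21/4) + (2/3)·(83/12) = 229/36.

229/36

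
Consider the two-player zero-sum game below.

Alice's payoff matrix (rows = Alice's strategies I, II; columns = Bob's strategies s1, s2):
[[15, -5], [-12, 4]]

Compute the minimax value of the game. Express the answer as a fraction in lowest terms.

Row minima are -5 and -12, so Alice's maximin is -5; column maxima are 15 and 4, so Bob's minimax is 4. These differ, so the equilibrium is in mixed strategies.
Let Alice play I with probability p. Bob is indifferent when 15p − 12(1−p) = −5p + 4(1−p), giving p = 4/9.
Let Bob play s1 with probability q. Alice is indifferent when 15q − 5(1−q) = −12q + 4(1−q), giving q = 1/4.
The value is 15·(1/4) + (-5)·(3/4) = 0.

0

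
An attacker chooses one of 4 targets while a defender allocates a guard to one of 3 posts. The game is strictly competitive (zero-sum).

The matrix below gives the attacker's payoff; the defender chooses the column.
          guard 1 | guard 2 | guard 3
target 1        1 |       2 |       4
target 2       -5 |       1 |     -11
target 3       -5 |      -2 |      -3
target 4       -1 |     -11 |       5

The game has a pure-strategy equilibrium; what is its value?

Row minima: 1, -11, -5, -11 → the attacker's maximin is 1.
Column maxima: 1, 2, 5 → the defender's minimax is 1.
They coincide at (target 1, guard 1), so the value is 1.

1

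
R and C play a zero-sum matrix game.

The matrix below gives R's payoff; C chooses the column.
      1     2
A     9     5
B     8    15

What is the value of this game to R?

Row minima are 5 and 8, so R's maximin is 8; column maxima are 9 and 15, so C's minimax is 9. These differ, so the equilibrium is in mixed strategies.
Let R play A with probability p. C is indifferent when 9p + 8(1−p) = 5p + 15(1−p), giving p = 7/11.
Let C play 1 with probability q. R is indifferent when 9q + 5(1−q) = 8q + 15(1−q), giving q = 10/11.
The value is 9·(10/11) + (5)·(1/11) = 95/11.

95/11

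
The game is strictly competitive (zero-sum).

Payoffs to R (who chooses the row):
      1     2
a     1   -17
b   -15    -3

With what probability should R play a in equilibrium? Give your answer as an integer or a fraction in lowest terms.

2/5

Row minima are -17 and -15, so R's maximin is -15; column maxima are 1 and -3, so C's minimax is -3. These differ, so the equilibrium is in mixed strategies.
Let R play a with probability p. C is indifferent when p − 15(1−p) = −17p − 3(1−p), giving p = 2/5.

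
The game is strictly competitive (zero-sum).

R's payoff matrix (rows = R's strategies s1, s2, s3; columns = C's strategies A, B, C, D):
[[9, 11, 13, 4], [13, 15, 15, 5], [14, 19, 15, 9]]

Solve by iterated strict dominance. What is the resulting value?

9

Row s1 is strictly dominated by row s2 (13>9, 15>11, 15>13, 5>4); eliminate s1.
Column B is strictly dominated by A for C (13<15, 14<19); eliminate B.
Column A is strictly dominated by D for C (5<13, 9<14); eliminate A.
Column C is strictly dominated by D for C (5<15, 9<15); eliminate C.
Row s2 is strictly dominated by row s3 (9>5); eliminate s2.
Only (s3, D) remains, with payoff 9.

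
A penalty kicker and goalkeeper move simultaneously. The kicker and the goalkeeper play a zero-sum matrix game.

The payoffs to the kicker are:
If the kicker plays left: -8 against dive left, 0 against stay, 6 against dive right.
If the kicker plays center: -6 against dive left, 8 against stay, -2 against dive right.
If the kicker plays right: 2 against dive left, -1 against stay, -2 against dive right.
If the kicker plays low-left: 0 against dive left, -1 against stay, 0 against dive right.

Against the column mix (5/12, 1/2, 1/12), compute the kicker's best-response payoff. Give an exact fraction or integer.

left: (-8)·(5/12) + (0)·(1/2) + (6)·(1/12) = -17/6.
center: (-6)·(5/12) + (8)·(1/2) + (-2)·(1/12) = 4/3.
right: (2)·(5/12) + (-1)·(1/2) + (-2)·(1/12) = 1/6.
low-left: (0)·(5/12) + (-1)·(1/2) + (0)·(1/12) = -1/2.
The best pure response is center with expected payoff 4/3.

4/3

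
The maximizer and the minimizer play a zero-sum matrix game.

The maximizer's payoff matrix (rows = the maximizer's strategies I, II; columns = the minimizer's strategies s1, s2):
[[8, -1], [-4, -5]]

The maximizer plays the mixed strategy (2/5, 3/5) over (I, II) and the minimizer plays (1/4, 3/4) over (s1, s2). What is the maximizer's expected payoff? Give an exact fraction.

Against (1/4, 3/4), each row's expected payoff is I: 5/4; II: -19/4.
Taking the (2/5, 3/5)-weighted average: (2/5)·(5/4) + (3/5)·(-19/4) = -47/20.

-47/20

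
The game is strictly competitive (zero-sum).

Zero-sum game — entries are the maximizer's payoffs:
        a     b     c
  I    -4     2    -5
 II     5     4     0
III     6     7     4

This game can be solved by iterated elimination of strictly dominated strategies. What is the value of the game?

Row I is strictly dominated by row II (5>-4, 4>2, 0>-5); eliminate I.
Column b is strictly dominated by c for the minimizer (0<4, 4<7); eliminate b.
Column a is strictly dominated by c for the minimizer (0<5, 4<6); eliminate a.
Row II is strictly dominated by row III (4>0); eliminate II.
Only (III, c) remains, with payoff 4.

4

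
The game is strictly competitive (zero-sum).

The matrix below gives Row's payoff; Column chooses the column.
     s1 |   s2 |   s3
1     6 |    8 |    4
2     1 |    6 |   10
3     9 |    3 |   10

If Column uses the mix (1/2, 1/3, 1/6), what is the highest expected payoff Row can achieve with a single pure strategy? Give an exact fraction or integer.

1: (6)·(1/2) + (8)·(1/3) + (4)·(1/6) = 19/3.
2: (1)·(1/2) + (6)·(1/3) + (10)·(1/6) = 25/6.
3: (9)·(1/2) + (3)·(1/3) + (10)·(1/6) = 43/6.
The best pure response is 3 with expected payoff 43/6.

43/6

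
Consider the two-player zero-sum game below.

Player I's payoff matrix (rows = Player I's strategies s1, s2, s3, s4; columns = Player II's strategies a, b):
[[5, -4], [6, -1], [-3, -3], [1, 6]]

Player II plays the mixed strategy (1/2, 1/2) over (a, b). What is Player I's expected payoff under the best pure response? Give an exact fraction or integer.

7/2

s1: (5)·(1/2) + (-4)·(1/2) = 1/2.
s2: (6)·(1/2) + (-1)·(1/2) = 5/2.
s3: (-3)·(1/2) + (-3)·(1/2) = -3.
s4: (1)·(1/2) + (6)·(1/2) = 7/2.
The best pure response is s4 with expected payoff 7/2.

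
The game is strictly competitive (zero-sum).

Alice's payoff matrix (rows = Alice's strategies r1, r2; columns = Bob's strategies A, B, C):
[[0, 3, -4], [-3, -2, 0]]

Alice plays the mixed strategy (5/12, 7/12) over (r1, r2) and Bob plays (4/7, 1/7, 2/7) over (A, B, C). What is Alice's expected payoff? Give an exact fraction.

Against (4/7, 1/7, 2/7), each row's expected payoff is r1: -5/7; r2: -2.
Taking the (5/12, 7/12)-weighted average: (5/12)·(-5/7) + (7/12)·(-2) = -41/28.

-41/28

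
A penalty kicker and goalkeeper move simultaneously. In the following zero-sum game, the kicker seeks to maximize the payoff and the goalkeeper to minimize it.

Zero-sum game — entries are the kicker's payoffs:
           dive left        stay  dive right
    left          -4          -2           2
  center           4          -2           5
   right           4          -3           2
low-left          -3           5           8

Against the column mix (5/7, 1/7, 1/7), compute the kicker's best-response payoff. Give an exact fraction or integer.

23/7

left: (-4)·(5/7) + (-2)·(1/7) + (2)·(1/7) = -20/7.
center: (4)·(5/7) + (-2)·(1/7) + (5)·(1/7) = 23/7.
right: (4)·(5/7) + (-3)·(1/7) + (2)·(1/7) = 19/7.
low-left: (-3)·(5/7) + (5)·(1/7) + (8)·(1/7) = -2/7.
The best pure response is center with expected payoff 23/7.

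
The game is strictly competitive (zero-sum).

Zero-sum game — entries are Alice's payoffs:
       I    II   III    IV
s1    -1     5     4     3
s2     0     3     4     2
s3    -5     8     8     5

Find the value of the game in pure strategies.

Row minima: -1, 0, -5 → Alice's maximin is 0.
Column maxima: 0, 8, 8, 5 → Bob's minimax is 0.
They coincide at (s2, I), so the value is 0.

0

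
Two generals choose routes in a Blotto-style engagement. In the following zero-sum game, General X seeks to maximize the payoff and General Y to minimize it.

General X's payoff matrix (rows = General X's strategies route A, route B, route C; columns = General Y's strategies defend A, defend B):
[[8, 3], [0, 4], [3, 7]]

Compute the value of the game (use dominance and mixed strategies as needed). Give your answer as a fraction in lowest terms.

Row route B is strictly dominated by row route C, so General X never plays it.
The remaining 2×2 game on (route A, route C) × (defend A, defend B) has no saddle point. Let General X play route A with probability p; indifference gives 8p + 3(1−p) = 3p + 7(1−p), so p = 4/9.
Similarly General Y's optimal q on defend A is 4/9, and the value is 8·(4/9) + (3)·(5/9) = 47/9.

47/9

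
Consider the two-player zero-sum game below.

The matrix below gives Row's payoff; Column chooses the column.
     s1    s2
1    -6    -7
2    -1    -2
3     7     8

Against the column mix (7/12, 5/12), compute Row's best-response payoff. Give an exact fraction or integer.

1: (-6)·(7/12) + (-7)·(5/12) = -77/12.
2: (-1)·(7/12) + (-2)·(5/12) = -17/12.
3: (7)·(7/12) + (8)·(5/12) = 89/12.
The best pure response is 3 with expected payoff 89/12.

89/12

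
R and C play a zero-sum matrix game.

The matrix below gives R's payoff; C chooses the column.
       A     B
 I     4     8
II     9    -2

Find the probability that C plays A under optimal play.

2/3

Row minima are 4 and -2, so R's maximin is 4; column maxima are 9 and 8, so C's minimax is 8. These differ, so the equilibrium is in mixed strategies.
Let C play A with probability q. R is indifferent when 4q + 8(1−q) = 9q − 2(1−q), giving q = 2/3.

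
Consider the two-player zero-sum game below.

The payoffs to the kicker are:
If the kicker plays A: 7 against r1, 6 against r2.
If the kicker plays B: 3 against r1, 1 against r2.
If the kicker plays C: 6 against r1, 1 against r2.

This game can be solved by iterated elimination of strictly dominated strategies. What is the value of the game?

Row C is strictly dominated by row A (7>6, 6>1); eliminate C.
Row B is strictly dominated by row A (7>3, 6>1); eliminate B.
Column r1 is strictly dominated by r2 for the goalkeeper (6<7); eliminate r1.
Only (A, r2) remains, with payoff 6.

6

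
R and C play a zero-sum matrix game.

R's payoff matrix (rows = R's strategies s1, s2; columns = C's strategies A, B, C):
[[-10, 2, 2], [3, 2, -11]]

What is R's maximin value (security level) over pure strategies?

-10

The worst-case payoff for each row is s1: -10, s2: -11.
The best of these is -10.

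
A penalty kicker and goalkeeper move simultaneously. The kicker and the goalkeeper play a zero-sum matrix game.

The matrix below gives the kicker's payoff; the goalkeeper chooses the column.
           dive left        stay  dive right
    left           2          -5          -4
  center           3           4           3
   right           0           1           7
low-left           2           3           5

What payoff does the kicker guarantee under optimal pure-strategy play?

Row minima: -5, 3, 0, 2 → the kicker's maximin is 3.
Column maxima: 3, 4, 7 → the goalkeeper's minimax is 3.
They coincide at (center, dive left), so the value is 3.

3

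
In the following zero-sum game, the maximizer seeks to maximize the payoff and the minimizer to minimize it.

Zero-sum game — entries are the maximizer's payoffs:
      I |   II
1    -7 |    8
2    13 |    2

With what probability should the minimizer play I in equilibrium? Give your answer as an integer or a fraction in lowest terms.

Row minima are -7 and 2, so the maximizer's maximin is 2; column maxima are 13 and 8, so the minimizer's minimax is 8. These differ, so the equilibrium is in mixed strategies.
Let the minimizer play I with probability q. The maximizer is indifferent when −7q + 8(1−q) = 13q + 2(1−q), giving q = 3/13.

3/13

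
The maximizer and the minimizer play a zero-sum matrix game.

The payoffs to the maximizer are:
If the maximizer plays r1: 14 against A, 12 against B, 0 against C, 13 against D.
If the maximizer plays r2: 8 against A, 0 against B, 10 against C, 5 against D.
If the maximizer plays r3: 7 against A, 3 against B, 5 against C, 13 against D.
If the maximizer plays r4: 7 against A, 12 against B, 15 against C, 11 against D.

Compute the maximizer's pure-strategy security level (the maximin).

The worst-case payoff for each row is r1: 0, r2: 0, r3: 3, r4: 7.
The best of these is 7.

7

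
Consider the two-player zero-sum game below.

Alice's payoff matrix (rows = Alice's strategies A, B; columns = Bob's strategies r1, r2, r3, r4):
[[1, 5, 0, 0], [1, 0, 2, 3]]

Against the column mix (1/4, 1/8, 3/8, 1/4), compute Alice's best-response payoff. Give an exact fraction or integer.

A: (1)·(1/4) + (5)·(1/8) + (0)·(3/8) + (0)·(1/4) = 7/8.
B: (1)·(1/4) + (0)·(1/8) + (2)·(3/8) + (3)·(1/4) = 7/4.
The best pure response is B with expected payoff 7/4.

7/4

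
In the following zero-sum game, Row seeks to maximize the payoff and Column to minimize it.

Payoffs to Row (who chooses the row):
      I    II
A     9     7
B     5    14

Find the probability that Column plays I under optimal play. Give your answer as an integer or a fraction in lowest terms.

Row minima are 7 and 5, so Row's maximin is 7; column maxima are 9 and 14, so Column's minimax is 9. These differ, so the equilibrium is in mixed strategies.
Let Column play I with probability q. Row is indifferent when 9q + 7(1−q) = 5q + 14(1−q), giving q = 7/11.

7/11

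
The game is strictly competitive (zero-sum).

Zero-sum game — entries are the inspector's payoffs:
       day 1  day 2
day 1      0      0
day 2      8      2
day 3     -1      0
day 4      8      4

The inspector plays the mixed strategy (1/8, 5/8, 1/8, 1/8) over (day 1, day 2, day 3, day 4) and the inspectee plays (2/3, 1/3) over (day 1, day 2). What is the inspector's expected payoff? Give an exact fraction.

9/2

Against (2/3, 1/3), each row's expected payoff is day 1: 0; day 2: 6; day 3: -2/3; day 4: 20/3.
Taking the (1/8, 5/8, 1/8, 1/8)-weighted average: (1/8)·(0) + (5/8)·(6) + (1/8)·(-2/3) + (1/8)·(20/3) = 9/2.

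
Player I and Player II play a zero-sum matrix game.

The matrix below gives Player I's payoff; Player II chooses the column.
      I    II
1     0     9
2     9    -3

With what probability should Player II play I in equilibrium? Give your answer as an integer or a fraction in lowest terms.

4/7

Row minima are 0 and -3, so Player I's maximin is 0; column maxima are 9 and 9, so Player II's minimax is 9. These differ, so the equilibrium is in mixed strategies.
Let Player II play I with probability q. Player I is indifferent when 9(1−q) = 9q − 3(1−q), giving q = 4/7.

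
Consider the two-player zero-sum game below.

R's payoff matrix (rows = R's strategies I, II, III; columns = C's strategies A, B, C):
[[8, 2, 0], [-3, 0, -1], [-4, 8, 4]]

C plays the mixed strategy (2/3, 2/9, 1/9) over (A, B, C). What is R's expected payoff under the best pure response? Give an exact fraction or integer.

I: (8)·(2/3) + (2)·(2/9) + (0)·(1/9) = 52/9.
II: (-3)·(2/3) + (0)·(2/9) + (-1)·(1/9) = -19/9.
III: (-4)·(2/3) + (8)·(2/9) + (4)·(1/9) = -4/9.
The best pure response is I with expected payoff 52/9.

52/9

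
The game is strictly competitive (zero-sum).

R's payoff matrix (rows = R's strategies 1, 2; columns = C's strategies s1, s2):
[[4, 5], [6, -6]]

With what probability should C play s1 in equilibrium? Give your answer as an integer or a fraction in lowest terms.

11/13

Row minima are 4 and -6, so R's maximin is 4; column maxima are 6 and 5, so C's minimax is 5. These differ, so the equilibrium is in mixed strategies.
Let C play s1 with probability q. R is indifferent when 4q + 5(1−q) = 6q − 6(1−q), giving q = 11/13.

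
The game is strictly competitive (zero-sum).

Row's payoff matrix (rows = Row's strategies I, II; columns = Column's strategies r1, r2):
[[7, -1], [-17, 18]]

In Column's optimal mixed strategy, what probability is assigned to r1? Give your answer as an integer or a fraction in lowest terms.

Row minima are -1 and -17, so Row's maximin is -1; column maxima are 7 and 18, so Column's minimax is 7. These differ, so the equilibrium is in mixed strategies.
Let Column play r1 with probability q. Row is indifferent when 7q − (1−q) = −17q + 18(1−q), giving q = 19/43.

19/43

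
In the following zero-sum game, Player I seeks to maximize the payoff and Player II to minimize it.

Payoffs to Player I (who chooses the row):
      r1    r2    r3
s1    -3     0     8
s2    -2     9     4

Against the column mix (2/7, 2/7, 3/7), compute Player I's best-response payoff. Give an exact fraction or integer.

26/7

s1: (-3)·(2/7) + (0)·(2/7) + (8)·(3/7) = 18/7.
s2: (-2)·(2/7) + (9)·(2/7) + (4)·(3/7) = 26/7.
The best pure response is s2 with expected payoff 26/7.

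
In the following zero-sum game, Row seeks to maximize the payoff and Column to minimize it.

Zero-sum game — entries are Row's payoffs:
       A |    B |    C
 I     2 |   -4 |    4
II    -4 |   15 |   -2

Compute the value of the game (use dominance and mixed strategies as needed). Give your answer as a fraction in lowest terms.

Column C is strictly dominated by A for Column (it gives Row more in every row).
The remaining 2×2 game on (I, II) × (A, B) has no saddle point. Let Row play I with probability p; indifference gives 2p − 4(1−p) = −4p + 15(1−p), so p = 19/25.
Similarly Column's optimal q on A is 19/25, and the value is 2·(19/25) + (-4)·(6/25) = 14/25.

14/25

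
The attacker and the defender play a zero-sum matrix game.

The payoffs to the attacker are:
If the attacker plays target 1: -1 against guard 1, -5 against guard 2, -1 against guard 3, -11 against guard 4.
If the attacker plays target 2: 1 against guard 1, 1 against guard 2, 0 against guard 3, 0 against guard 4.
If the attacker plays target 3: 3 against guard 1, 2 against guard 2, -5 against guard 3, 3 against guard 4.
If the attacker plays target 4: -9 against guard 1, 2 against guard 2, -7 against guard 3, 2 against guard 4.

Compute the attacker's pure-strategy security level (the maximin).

The worst-case payoff for each row is target 1: -11, target 2: 0, target 3: -5, target 4: -9.
The best of these is 0.

0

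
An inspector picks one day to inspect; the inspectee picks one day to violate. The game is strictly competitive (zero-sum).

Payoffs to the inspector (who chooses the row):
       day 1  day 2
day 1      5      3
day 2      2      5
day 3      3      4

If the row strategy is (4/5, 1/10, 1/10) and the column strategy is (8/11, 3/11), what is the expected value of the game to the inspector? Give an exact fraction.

459/110

Against (8/11, 3/11), each row's expected payoff is day 1: 49/11; day 2: 31/11; day 3: 36/11.
Taking the (4/5, 1/10, 1/10)-weighted average: (4/5)·(49/11) + (1/10)·(31/11) + (1/10)·(36/11) = 459/110.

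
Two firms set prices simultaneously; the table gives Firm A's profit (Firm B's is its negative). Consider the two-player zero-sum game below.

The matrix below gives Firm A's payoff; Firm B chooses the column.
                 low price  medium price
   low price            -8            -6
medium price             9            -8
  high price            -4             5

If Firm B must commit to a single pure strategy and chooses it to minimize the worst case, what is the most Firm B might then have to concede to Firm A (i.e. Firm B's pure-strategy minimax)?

The worst case (largest entry) in each column is low price: 9, medium price: 5.
The best (smallest) of these is 5.

5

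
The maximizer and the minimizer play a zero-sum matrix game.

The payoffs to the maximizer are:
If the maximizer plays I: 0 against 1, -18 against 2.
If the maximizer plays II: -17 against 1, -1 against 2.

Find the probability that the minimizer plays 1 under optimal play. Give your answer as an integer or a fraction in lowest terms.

Row minima are -18 and -17, so the maximizer's maximin is -17; column maxima are 0 and -1, so the minimizer's minimax is -1. These differ, so the equilibrium is in mixed strategies.
Let the minimizer play 1 with probability q. The maximizer is indifferent when −18(1−q) = −17q − (1−q), giving q = 1/2.

1/2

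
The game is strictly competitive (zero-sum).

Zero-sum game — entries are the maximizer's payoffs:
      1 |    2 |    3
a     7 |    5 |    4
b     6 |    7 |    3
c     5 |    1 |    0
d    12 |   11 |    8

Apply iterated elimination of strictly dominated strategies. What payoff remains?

8

Row a is strictly dominated by row d (12>7, 11>5, 8>4); eliminate a.
Column 1 is strictly dominated by 3 for the minimizer (3<6, 0<5, 8<12); eliminate 1.
Column 2 is strictly dominated by 3 for the minimizer (3<7, 0<1, 8<11); eliminate 2.
Row b is strictly dominated by row d (8>3); eliminate b.
Row c is strictly dominated by row d (8>0); eliminate c.
Only (d, 3) remains, with payoff 8.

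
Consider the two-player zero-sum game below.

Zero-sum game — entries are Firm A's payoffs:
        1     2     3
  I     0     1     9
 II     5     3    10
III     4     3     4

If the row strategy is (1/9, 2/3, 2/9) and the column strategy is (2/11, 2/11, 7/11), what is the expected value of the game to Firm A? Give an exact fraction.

Against (2/11, 2/11, 7/11), each row's expected payoff is I: 65/11; II: 86/11; III: 42/11.
Taking the (1/9, 2/3, 2/9)-weighted average: (1/9)·(65/11) + (2/3)·(86/11) + (2/9)·(42/11) = 665/99.

665/99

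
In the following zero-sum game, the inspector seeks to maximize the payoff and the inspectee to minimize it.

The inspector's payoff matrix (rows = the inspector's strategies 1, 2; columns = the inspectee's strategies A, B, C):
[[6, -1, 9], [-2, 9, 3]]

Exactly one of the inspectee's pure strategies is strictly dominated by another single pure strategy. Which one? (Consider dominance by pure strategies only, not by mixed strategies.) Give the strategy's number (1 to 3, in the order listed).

The inspectee prefers columns that give the inspector less. Compare C with A: 6 < 9, -2 < 3.
So A strictly dominates C for the inspectee; C is strictly dominated.

3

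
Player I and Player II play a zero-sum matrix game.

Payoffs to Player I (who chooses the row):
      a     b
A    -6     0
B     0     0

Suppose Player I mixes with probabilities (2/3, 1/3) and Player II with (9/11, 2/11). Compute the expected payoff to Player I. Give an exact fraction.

-36/11

Against (9/11, 2/11), each row's expected payoff is A: -54/11; B: 0.
Taking the (2/3, 1/3)-weighted average: (2/3)·(-54/11) + (1/3)·(0) = -36/11.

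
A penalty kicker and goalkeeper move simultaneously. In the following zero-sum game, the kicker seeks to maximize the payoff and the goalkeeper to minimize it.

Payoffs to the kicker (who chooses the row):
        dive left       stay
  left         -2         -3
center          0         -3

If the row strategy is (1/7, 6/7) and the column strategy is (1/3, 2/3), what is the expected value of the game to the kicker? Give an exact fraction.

-44/21

Against (1/3, 2/3), each row's expected payoff is left: -8/3; center: -2.
Taking the (1/7, 6/7)-weighted average: (1/7)·(-8/3) + (6/7)·(-2) = -44/21.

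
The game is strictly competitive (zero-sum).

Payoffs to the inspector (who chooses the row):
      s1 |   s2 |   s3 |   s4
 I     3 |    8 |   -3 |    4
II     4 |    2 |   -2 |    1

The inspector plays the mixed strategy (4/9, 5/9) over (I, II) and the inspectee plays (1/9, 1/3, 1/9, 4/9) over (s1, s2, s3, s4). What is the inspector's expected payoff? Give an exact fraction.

220/81

Against (1/9, 1/3, 1/9, 4/9), each row's expected payoff is I: 40/9; II: 4/3.
Taking the (4/9, 5/9)-weighted average: (4/9)·(40/9) + (5/9)·(4/3) = 220/81.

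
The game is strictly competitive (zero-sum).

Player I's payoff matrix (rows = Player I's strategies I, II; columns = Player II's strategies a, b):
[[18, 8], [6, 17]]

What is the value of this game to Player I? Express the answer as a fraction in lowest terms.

86/7

Row minima are 8 and 6, so Player I's maximin is 8; column maxima are 18 and 17, so Player II's minimax is 17. These differ, so the equilibrium is in mixed strategies.
Let Player I play I with probability p. Player II is indifferent when 18p + 6(1−p) = 8p + 17(1−p), giving p = 11/21.
Let Player II play a with probability q. Player I is indifferent when 18q + 8(1−q) = 6q + 17(1−q), giving q = 3/7.
The value is 18·(3/7) + (8)·(4/7) = 86/7.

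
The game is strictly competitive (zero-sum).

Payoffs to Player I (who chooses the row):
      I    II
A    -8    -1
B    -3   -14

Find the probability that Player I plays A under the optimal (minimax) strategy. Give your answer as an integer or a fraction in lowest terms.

11/18

Row minima are -8 and -14, so Player I's maximin is -8; column maxima are -3 and -1, so Player II's minimax is -3. These differ, so the equilibrium is in mixed strategies.
Let Player I play A with probability p. Player II is indifferent when −8p − 3(1−p) = −p − 14(1−p), giving p = 11/18.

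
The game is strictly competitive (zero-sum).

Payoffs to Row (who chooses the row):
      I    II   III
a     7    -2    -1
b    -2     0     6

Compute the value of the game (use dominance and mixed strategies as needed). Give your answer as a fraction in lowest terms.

Column III is strictly dominated by II for Column (it gives Row more in every row).
The remaining 2×2 game on (a, b) × (I, II) has no saddle point. Let Row play a with probability p; indifference gives 7p − 2(1−p) = −2p, so p = 2/11.
Similarly Column's optimal q on I is 2/11, and the value is 7·(2/11) + (-2)·(9/11) = -4/11.

-4/11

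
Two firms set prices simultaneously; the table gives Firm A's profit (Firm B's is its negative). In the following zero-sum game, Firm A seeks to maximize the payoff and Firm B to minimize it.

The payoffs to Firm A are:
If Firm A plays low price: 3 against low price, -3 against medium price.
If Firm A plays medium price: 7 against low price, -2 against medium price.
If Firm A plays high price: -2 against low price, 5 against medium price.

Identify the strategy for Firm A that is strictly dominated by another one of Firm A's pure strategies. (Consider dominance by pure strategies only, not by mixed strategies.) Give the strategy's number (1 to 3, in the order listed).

1

Compare low price with medium price: 7 > 3, -2 > -3.
So medium price strictly dominates low price for Firm A; low price is strictly dominated.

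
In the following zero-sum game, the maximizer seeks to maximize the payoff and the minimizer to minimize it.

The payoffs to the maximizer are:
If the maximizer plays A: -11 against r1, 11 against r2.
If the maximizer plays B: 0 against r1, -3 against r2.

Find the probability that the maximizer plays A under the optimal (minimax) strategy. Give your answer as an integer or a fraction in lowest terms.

Row minima are -11 and -3, so the maximizer's maximin is -3; column maxima are 0 and 11, so the minimizer's minimax is 0. These differ, so the equilibrium is in mixed strategies.
Let the maximizer play A with probability p. The minimizer is indifferent when −11p = 11p − 3(1−p), giving p = 3/25.

3/25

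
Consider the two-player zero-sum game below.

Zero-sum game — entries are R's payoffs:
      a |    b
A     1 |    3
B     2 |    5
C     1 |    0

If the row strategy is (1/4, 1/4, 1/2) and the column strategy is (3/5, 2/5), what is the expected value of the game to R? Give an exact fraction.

31/20

Against (3/5, 2/5), each row's expected payoff is A: 9/5; B: 16/5; C: 3/5.
Taking the (1/4, 1/4, 1/2)-weighted average: (1/4)·(9/5) + (1/4)·(16/5) + (1/2)·(3/5) = 31/20.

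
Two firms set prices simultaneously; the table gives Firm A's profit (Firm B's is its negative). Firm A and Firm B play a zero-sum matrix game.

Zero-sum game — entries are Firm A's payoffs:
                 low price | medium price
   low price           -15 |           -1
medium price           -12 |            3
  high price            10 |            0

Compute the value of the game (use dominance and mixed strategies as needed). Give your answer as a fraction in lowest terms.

6/5

Row low price is strictly dominated by row medium price, so Firm A never plays it.
The remaining 2×2 game on (medium price, high price) × (low price, medium price) has no saddle point. Let Firm A play medium price with probability p; indifference gives −12p + 10(1−p) = 3p, so p = 2/5.
Similarly Firm B's optimal q on low price is 3/25, and the value is -12·(3/25) + (3)·(22/25) = 6/5.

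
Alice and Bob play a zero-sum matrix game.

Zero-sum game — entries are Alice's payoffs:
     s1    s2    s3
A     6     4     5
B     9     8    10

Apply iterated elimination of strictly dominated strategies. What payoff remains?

Row A is strictly dominated by row B (9>6, 8>4, 10>5); eliminate A.
Column s1 is strictly dominated by s2 for Bob (8<9); eliminate s1.
Column s3 is strictly dominated by s2 for Bob (8<10); eliminate s3.
Only (B, s2) remains, with payoff 8.

8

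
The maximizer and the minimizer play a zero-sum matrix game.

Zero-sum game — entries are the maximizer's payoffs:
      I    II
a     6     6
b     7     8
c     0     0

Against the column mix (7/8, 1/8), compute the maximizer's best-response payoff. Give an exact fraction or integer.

a: (6)·(7/8) + (6)·(1/8) = 6.
b: (7)·(7/8) + (8)·(1/8) = 57/8.
c: (0)·(7/8) + (0)·(1/8) = 0.
The best pure response is b with expected payoff 57/8.

57/8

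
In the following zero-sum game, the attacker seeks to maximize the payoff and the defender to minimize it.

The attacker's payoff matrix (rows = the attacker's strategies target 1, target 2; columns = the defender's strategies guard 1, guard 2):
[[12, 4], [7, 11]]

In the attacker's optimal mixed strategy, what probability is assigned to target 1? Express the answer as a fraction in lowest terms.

1/3

Row minima are 4 and 7, so the attacker's maximin is 7; column maxima are 12 and 11, so the defender's minimax is 11. These differ, so the equilibrium is in mixed strategies.
Let the attacker play target 1 with probability p. The defender is indifferent when 12p + 7(1−p) = 4p + 11(1−p), giving p = 1/3.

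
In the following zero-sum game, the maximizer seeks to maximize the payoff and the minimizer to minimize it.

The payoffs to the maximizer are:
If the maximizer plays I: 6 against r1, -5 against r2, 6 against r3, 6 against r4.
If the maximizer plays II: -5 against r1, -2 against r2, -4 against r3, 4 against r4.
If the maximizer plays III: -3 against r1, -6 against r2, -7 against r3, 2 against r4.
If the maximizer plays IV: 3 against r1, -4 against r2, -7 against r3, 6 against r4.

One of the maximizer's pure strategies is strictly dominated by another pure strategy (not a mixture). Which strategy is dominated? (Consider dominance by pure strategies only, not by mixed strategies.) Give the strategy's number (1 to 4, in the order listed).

3

Compare III with I: 6 > -3, -5 > -6, 6 > -7, 6 > 2.
So I strictly dominates III for the maximizer; III is strictly dominated.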